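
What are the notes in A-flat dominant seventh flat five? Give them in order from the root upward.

A-flat  C  E-double-flat  G-flat

Root A-flat, quality dominant seventh flat five:
A-flat — root
C — major 3rd
E-double-flat — diminished 5th
G-flat — minor 7th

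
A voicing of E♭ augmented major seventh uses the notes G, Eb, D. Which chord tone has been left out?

B

The full E♭ augmented major seventh chord is Eb, G, B, D.
Comparing with the voicing, the augmented 5th (5th) — B — is absent.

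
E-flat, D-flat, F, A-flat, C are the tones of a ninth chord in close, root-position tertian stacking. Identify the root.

Stacking in thirds gives D-flat – F – A-flat – C – E-flat, so D-flat is the root — D-flat major ninth.

D-flat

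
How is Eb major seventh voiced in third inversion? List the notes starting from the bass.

Eb major seventh = E-flat–G–B-flat–D; third inversion → seventh (D) lowest.

D E-flat G B-flat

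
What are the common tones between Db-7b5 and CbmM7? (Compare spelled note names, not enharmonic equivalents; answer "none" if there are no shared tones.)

Db-7b5: Db Fb Abb Cb
CbmM7: Cb Ebb Gb Bb
Common to both → Cb.

Cb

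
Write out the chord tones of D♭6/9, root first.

D♭6/9 is a six-nine built on D♭.
Root: D♭
Major 3rd (3rd): F
Perfect 5th (5th): A♭
Major 6th (6th): B♭
Major 9th (9th): E♭

D♭  F  A♭  B♭  E♭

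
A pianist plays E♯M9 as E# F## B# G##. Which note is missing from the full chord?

The full E♯M9 chord is E#, G##, B#, D##, F##.
Comparing with the voicing, the major 7th (7th) — D## — is absent.

D##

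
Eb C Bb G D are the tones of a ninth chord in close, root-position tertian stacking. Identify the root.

Stacking in thirds gives C – Eb – G – Bb – D, so C is the root — C minor ninth.

C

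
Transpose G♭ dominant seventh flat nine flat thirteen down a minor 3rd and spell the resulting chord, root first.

E-flat, G, B-flat, D-flat, F-flat, C-flat

Transposed root: G-flat → E-flat (minor 3rd down). So we spell E-flat dominant seventh flat nine flat thirteen:
E-flat — root
G — major 3rd
B-flat — perfect 5th
D-flat — minor 7th
F-flat — minor 9th
C-flat — minor 13th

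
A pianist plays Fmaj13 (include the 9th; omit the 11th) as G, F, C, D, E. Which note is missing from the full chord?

A

Fmaj13 = F, A, C, E, G, D. The voicing lacks the 3rd (major 3rd), A.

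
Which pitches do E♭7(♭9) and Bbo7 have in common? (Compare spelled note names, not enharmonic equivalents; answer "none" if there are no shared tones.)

B♭  D♭  F♭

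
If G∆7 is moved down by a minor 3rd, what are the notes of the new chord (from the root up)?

E  G#  B  D#

A minor 3rd down from G is E, so the new chord is E major seventh.
- root: E
- major 3rd: G#
- perfect 5th: B
- major 7th: D#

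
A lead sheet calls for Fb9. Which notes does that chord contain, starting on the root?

Fb  Ab  Cb  Ebb  Gb

Root Fb, quality dominant ninth:
Root: Fb
Major 3rd (3rd): Ab
Perfect 5th (5th): Cb
Minor 7th (7th): Ebb
Major 9th (9th): Gb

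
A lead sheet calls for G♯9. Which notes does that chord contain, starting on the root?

G# – B# – D# – F# – A#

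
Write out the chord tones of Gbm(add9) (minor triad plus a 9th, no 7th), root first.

Gb Bbb Db Ab

Root Gb, quality minor added-ninth:
- root: Gb
- minor 3rd: Bbb
- perfect 5th: Db
- major 9th: Ab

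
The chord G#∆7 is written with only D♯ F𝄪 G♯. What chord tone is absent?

B♯

The full G#∆7 chord is G♯, B♯, D♯, F𝄪.
Comparing with the voicing, the major 3rd (3rd) — B♯ — is absent.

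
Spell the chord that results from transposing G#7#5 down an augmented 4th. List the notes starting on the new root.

Transposed root: G# → D (augmented 4th down). So we spell D augmented seventh:
- root: D
- major 3rd: F#
- augmented 5th: A#
- minor 7th: C

D – F# – A# – C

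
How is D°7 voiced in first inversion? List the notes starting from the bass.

D°7 = D–F–Ab–Cb; first inversion → third (F) lowest.

F, Ab, Cb, D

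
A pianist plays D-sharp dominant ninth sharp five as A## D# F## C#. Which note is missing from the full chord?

The full D-sharp dominant ninth sharp five chord is D#, F##, A##, C#, E#.
Comparing with the voicing, the major 9th (9th) — E# — is absent.

E#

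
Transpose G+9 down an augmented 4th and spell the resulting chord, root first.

An augmented 4th down from G is D♭, so the new chord is D♭ dominant ninth sharp five.
D♭ — root
F — major 3rd
A — augmented 5th
C♭ — minor 7th
E♭ — major 9th

D♭  F  A  C♭  E♭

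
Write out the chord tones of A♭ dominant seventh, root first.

A♭ dominant seventh: dominant seventh on Ab.
root → Ab
3rd (major 3rd) → C
5th (perfect 5th) → Eb
7th (minor 7th) → Gb

Ab, C, Eb, Gb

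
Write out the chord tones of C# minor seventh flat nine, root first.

C-sharp, E, G-sharp, B, D

C# minor seventh flat nine is a minor seventh flat nine built on C-sharp.
C-sharp — root
E — minor 3rd
G-sharp — perfect 5th
B — minor 7th
D — minor 9th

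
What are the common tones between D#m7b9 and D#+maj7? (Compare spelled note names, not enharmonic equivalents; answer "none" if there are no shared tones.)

D#m7b9 = D#, F#, A#, C#, E.
D#+maj7 = D#, F##, A##, C##.
Shared: D#.

D#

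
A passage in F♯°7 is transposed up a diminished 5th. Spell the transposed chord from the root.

A diminished 5th up from F# is C, so the new chord is C diminished seventh.
Root: C
Minor 3rd (3rd): Eb
Diminished 5th (5th): Gb
Diminished 7th (7th): Bbb

C Eb Gb Bbb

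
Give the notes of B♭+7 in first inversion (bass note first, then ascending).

In root position, B♭+7 is Bb–D–F#–Ab.
First inversion puts the third (D) in the bass.

D, F#, Ab, Bb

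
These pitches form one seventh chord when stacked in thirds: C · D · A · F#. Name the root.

D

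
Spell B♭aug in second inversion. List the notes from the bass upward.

F♯, B♭, D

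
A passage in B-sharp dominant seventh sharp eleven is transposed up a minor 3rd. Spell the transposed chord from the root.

D-sharp  F-double-sharp  A-sharp  C-sharp  G-double-sharp

B-sharp up a minor 3rd → D-sharp. New chord: D-sharp dominant seventh sharp eleven.
D-sharp — root
F-double-sharp — major 3rd
A-sharp — perfect 5th
C-sharp — minor 7th
G-double-sharp — augmented 11th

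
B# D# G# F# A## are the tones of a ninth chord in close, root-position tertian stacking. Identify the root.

G#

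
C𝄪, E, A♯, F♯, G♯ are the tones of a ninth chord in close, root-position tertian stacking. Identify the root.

F♯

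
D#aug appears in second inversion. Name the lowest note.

A##

D#aug in root position is D#–F##–A##.
Second inversion places the fifth in the bass, which is A##.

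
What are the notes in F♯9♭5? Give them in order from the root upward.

F♯9♭5: dominant ninth flat five on F#.
Root: F#
Major 3rd (3rd): A#
Diminished 5th (5th): C
Minor 7th (7th): E
Major 9th (9th): G#

F#, A#, C, E, G#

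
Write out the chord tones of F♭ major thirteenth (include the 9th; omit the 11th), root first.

Root Fb, quality major thirteenth:
- root: Fb
- major 3rd: Ab
- perfect 5th: Cb
- major 7th: Eb
- major 9th: Gb
- major 13th: Db

Fb, Ab, Cb, Eb, Gb, Db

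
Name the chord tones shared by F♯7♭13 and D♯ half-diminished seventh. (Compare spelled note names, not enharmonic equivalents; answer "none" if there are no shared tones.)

F# C#

F♯7♭13 = F#, A#, C#, E, D.
D♯ half-diminished seventh = D#, F#, A, C#.
Shared: F#, C#.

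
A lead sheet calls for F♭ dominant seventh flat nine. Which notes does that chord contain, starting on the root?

F♭ dominant seventh flat nine: dominant seventh flat nine on F-flat.
root → F-flat
3rd (major 3rd) → A-flat
5th (perfect 5th) → C-flat
7th (minor 7th) → E-double-flat
9th (minor 9th) → G-double-flat

F-flat, A-flat, C-flat, E-double-flat, G-double-flat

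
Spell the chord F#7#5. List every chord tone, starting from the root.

F♯ A♯ C𝄪 E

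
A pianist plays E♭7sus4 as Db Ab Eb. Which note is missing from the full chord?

Bb

E♭7sus4 = Eb, Ab, Bb, Db. The voicing lacks the 5th (perfect 5th), Bb.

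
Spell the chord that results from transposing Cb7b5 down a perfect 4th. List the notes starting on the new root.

A perfect 4th down from Cb is Gb, so the new chord is Gb dominant seventh flat five.
- root: Gb
- major 3rd: Bb
- diminished 5th: Dbb
- minor 7th: Fb

Gb Bb Dbb Fb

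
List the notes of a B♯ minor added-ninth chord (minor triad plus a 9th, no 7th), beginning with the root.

B♯, D♯, F𝄪, C𝄪

B♯ minor added-ninth is a minor added-ninth built on B♯.
B♯ — root
D♯ — minor 3rd
F𝄪 — perfect 5th
C𝄪 — major 9th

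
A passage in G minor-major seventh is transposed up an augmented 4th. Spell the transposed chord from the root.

Transposed root: G → C-sharp (augmented 4th up). So we spell C-sharp minor-major seventh:
C-sharp — root
E — minor 3rd
G-sharp — perfect 5th
B-sharp — major 7th

C-sharp, E, G-sharp, B-sharp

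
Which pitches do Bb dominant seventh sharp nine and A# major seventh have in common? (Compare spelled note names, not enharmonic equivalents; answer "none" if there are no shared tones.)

none

Bb dominant seventh sharp nine = B-flat, D, F, A-flat, C-sharp.
A# major seventh = A-sharp, C-double-sharp, E-sharp, G-double-sharp.
Shared: none.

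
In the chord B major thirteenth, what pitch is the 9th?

C-sharp

Root of B major thirteenth = B. The 9th is a major 9th: B up a major 9th → C-sharp.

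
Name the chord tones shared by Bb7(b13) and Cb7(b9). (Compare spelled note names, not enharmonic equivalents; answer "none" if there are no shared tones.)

Gb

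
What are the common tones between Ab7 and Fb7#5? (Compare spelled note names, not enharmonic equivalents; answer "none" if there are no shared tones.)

A♭ C

Ab7: A♭ C E♭ G♭
Fb7#5: F♭ A♭ C E𝄫
Common to both → A♭, C.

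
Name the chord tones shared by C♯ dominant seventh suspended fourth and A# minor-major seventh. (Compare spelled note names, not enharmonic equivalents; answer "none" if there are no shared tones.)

C♯ dominant seventh suspended fourth = C-sharp, F-sharp, G-sharp, B.
A# minor-major seventh = A-sharp, C-sharp, E-sharp, G-double-sharp.
Shared: C-sharp.

C-sharp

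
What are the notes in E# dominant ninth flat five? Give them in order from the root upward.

E-sharp – G-double-sharp – B – D-sharp – F-double-sharp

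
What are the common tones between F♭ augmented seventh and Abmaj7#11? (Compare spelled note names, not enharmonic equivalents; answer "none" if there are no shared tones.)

A♭ C

F♭ augmented seventh: F♭ A♭ C E𝄫
Abmaj7#11: A♭ C E♭ G D
Common to both → A♭, C.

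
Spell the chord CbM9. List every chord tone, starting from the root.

Root Cb, quality major ninth:
root → Cb
3rd (major 3rd) → Eb
5th (perfect 5th) → Gb
7th (major 7th) → Bb
9th (major 9th) → Db

Cb, Eb, Gb, Bb, Db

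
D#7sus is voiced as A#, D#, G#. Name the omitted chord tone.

D#7sus = D#, G#, A#, C#. The voicing lacks the 7th (minor 7th), C#.

C#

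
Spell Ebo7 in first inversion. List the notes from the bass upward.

Ebo7 = E♭–G♭–B𝄫–D𝄫; first inversion → third (G♭) lowest.

G♭, B𝄫, D𝄫, E♭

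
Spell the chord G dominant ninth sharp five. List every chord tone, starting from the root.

G dominant ninth sharp five is a dominant ninth sharp five built on G.
Root: G
Major 3rd (3rd): B
Augmented 5th (5th): D♯
Minor 7th (7th): F
Major 9th (9th): A

G B D♯ F A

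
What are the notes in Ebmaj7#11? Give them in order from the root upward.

Ebmaj7#11 is a major seventh sharp eleven built on E♭.
root → E♭
3rd (major 3rd) → G
5th (perfect 5th) → B♭
7th (major 7th) → D
11th (augmented 11th) → A

E♭ G B♭ D A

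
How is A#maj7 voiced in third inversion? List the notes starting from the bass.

In root position, A#maj7 is A#–C##–E#–G##.
Third inversion puts the seventh (G##) in the bass.

G## A# C## E#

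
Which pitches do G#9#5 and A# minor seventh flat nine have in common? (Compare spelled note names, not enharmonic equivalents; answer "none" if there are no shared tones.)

G#9#5: G♯ B♯ D𝄪 F♯ A♯
A# minor seventh flat nine: A♯ C♯ E♯ G♯ B
Common to both → G♯, A♯.

G♯ – A♯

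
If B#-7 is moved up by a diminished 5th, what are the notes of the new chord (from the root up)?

Transposed root: B# → F# (diminished 5th up). So we spell F# minor seventh:
root → F#
3rd (minor 3rd) → A
5th (perfect 5th) → C#
7th (minor 7th) → E

F# A C# E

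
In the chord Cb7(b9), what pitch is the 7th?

Root of Cb7(b9) = Cb. The 7th is a minor 7th: Cb up a minor 7th → Bbb.

Bbb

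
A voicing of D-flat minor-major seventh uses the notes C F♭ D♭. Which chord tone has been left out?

A♭

The full D-flat minor-major seventh chord is D♭, F♭, A♭, C.
Comparing with the voicing, the perfect 5th (5th) — A♭ — is absent.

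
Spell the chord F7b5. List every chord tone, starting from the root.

F7b5: dominant seventh flat five on F.
F — root
A — major 3rd
Cb — diminished 5th
Eb — minor 7th

F, A, Cb, Eb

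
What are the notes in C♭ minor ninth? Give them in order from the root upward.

Cb, Ebb, Gb, Bbb, Db

C♭ minor ninth is a minor ninth built on Cb.
root → Cb
3rd (minor 3rd) → Ebb
5th (perfect 5th) → Gb
7th (minor 7th) → Bbb
9th (major 9th) → Db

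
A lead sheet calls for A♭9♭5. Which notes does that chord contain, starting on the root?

Ab – C – Ebb – Gb – Bb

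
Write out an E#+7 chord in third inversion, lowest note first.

In root position, E#+7 is E#–G##–B##–D#.
Third inversion puts the seventh (D#) in the bass.

D# – E# – G## – B##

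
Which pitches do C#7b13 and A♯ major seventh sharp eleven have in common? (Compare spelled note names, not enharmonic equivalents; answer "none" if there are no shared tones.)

E#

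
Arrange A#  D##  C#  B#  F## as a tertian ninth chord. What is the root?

B#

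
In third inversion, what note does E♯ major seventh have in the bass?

E♯ major seventh = E#–G##–B#–D##. Third inversion → seventh in the bass = D##.

D##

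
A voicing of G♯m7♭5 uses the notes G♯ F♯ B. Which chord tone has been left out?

D

G♯m7♭5 = G♯, B, D, F♯. The voicing lacks the 5th (diminished 5th), D.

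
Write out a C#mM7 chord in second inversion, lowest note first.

G# B# C# E

C#mM7 = C#–E–G#–B#; second inversion → fifth (G#) lowest.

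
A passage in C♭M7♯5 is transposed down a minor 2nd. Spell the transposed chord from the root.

C♭ down a minor 2nd → B♭. New chord: B♭ augmented major seventh.
B♭ — root
D — major 3rd
F♯ — augmented 5th
A — major 7th

B♭, D, F♯, A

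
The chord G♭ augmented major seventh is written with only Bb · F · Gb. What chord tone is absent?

D

The full G♭ augmented major seventh chord is Gb, Bb, D, F.
Comparing with the voicing, the augmented 5th (5th) — D — is absent.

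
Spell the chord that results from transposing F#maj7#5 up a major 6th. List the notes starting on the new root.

D♯ F𝄪 A𝄪 C𝄪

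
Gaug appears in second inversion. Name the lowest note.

D#

Gaug in root position is G–B–D#.
Second inversion places the fifth in the bass, which is D#.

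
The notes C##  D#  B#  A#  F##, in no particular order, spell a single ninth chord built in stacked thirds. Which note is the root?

Stacking in thirds gives B# – D# – F## – A# – C##, so B# is the root — B# minor ninth.

B#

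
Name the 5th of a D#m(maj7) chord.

Root of D#m(maj7) = D#. The 5th is a perfect 5th: D# up a perfect 5th → A#.

A#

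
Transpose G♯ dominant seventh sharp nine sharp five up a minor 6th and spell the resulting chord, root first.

E, G#, B#, D, F##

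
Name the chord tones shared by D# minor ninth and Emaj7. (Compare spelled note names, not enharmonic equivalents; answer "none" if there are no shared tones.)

D#

D# minor ninth = D#, F#, A#, C#, E#.
Emaj7 = E, G#, B, D#.
Shared: D#.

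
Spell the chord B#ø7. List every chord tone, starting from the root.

B#, D#, F#, A#

B#ø7 is a half-diminished seventh built on B#.
Root: B#
Minor 3rd (3rd): D#
Diminished 5th (5th): F#
Minor 7th (7th): A#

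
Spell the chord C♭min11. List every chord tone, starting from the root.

C♭min11 is a minor eleventh built on Cb.
root → Cb
3rd (minor 3rd) → Ebb
5th (perfect 5th) → Gb
7th (minor 7th) → Bbb
9th (major 9th) → Db
11th (perfect 11th) → Fb

Cb, Ebb, Gb, Bbb, Db, Fb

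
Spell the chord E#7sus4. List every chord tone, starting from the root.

E#, A#, B#, D#

E#7sus4: dominant seventh suspended fourth on E#.
root → E#
4th (perfect 4th) → A#
5th (perfect 5th) → B#
7th (minor 7th) → D#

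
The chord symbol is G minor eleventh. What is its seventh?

Root of G minor eleventh = G. The 7th is a minor 7th: G up a minor 7th → F.

F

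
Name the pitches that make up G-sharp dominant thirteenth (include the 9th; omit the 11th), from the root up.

Root G#, quality dominant thirteenth:
G# — root
B# — major 3rd
D# — perfect 5th
F# — minor 7th
A# — major 9th
E# — major 13th

G# B# D# F# A# E#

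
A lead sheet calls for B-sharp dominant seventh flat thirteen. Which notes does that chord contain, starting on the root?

B-sharp D-double-sharp F-double-sharp A-sharp G-sharp

B-sharp dominant seventh flat thirteen is a dominant seventh flat thirteen built on B-sharp.
- root: B-sharp
- major 3rd: D-double-sharp
- perfect 5th: F-double-sharp
- minor 7th: A-sharp
- minor 13th: G-sharp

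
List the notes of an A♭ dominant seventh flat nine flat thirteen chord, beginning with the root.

A♭ dominant seventh flat nine flat thirteen: dominant seventh flat nine flat thirteen on A-flat.
Root: A-flat
Major 3rd (3rd): C
Perfect 5th (5th): E-flat
Minor 7th (7th): G-flat
Minor 9th (9th): B-double-flat
Minor 13th (13th): F-flat

A-flat, C, E-flat, G-flat, B-double-flat, F-flat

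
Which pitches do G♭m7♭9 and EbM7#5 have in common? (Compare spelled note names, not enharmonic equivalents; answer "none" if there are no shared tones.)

none

G♭m7♭9 = G♭, B𝄫, D♭, F♭, A𝄫.
EbM7#5 = E♭, G, B, D.
Shared: none.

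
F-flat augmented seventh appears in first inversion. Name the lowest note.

A-flat

F-flat augmented seventh = F-flat–A-flat–C–E-double-flat. First inversion → third in the bass = A-flat.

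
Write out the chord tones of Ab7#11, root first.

Ab7#11: dominant seventh sharp eleven on Ab.
Root: Ab
Major 3rd (3rd): C
Perfect 5th (5th): Eb
Minor 7th (7th): Gb
Augmented 11th (11th): D

Ab C Eb Gb D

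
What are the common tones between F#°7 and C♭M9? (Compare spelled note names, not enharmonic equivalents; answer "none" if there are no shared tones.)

F#°7 = F♯, A, C, E♭.
C♭M9 = C♭, E♭, G♭, B♭, D♭.
Shared: E♭.

E♭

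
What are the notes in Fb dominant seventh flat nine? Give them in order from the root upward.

Fb dominant seventh flat nine is a dominant seventh flat nine built on Fb.
- root: Fb
- major 3rd: Ab
- perfect 5th: Cb
- minor 7th: Ebb
- minor 9th: Gbb

Fb, Ab, Cb, Ebb, Gbb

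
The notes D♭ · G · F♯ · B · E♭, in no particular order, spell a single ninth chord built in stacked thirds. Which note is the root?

E♭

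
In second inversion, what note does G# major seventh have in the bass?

D♯

G# major seventh = G♯–B♯–D♯–F𝄪. Second inversion → fifth in the bass = D♯.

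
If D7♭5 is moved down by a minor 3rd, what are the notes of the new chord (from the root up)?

B – D# – F – A

Transposed root: D → B (minor 3rd down). So we spell B dominant seventh flat five:
Root: B
Major 3rd (3rd): D#
Diminished 5th (5th): F
Minor 7th (7th): A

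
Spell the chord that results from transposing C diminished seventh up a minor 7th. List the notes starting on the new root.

A minor 7th up from C is Bb, so the new chord is Bb diminished seventh.
root → Bb
3rd (minor 3rd) → Db
5th (diminished 5th) → Fb
7th (diminished 7th) → Abb

Bb, Db, Fb, Abb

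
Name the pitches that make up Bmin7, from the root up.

Bmin7 is a minor seventh built on B.
B — root
D — minor 3rd
F# — perfect 5th
A — minor 7th

B D F# A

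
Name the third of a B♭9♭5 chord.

Root of B♭9♭5 = Bb. The 3rd is a major 3rd: Bb up a major 3rd → D.

D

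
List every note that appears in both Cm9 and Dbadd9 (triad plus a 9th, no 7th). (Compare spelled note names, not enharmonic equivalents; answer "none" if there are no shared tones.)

Cm9 = C, Eb, G, Bb, D.
Dbadd9 = Db, F, Ab, Eb.
Shared: Eb.

Eb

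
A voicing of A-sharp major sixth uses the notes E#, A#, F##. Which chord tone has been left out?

C##

The full A-sharp major sixth chord is A#, C##, E#, F##.
Comparing with the voicing, the major 3rd (3rd) — C## — is absent.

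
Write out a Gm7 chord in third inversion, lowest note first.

F – G – B♭ – D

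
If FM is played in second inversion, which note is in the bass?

FM in root position is F–A–C.
Second inversion places the fifth in the bass, which is C.

C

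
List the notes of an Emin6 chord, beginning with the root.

Emin6 is a minor sixth built on E.
root → E
3rd (minor 3rd) → G
5th (perfect 5th) → B
6th (major 6th) → C#

E – G – B – C#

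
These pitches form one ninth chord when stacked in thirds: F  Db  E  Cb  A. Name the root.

Db

Arranged so that each adjacent pair is a third by letter name: Db – F – A – Cb – E.
The bottom of that stack, Db, is the root (this is Db dominant seventh sharp nine sharp five).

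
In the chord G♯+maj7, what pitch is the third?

B#

Root of G♯+maj7 = G#. The 3rd is a major 3rd: G# up a major 3rd → B#.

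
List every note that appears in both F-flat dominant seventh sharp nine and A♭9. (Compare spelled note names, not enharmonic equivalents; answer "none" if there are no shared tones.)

F-flat dominant seventh sharp nine = Fb, Ab, Cb, Ebb, G.
A♭9 = Ab, C, Eb, Gb, Bb.
Shared: Ab.

Ab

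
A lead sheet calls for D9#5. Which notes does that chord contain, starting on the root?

D, F#, A#, C, E

D9#5: dominant ninth sharp five on D.
root → D
3rd (major 3rd) → F#
5th (augmented 5th) → A#
7th (minor 7th) → C
9th (major 9th) → E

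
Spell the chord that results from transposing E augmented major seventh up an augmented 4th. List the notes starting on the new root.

A# – C## – E## – G##

E up an augmented 4th → A#. New chord: A# augmented major seventh.
Root: A#
Major 3rd (3rd): C##
Augmented 5th (5th): E##
Major 7th (7th): G##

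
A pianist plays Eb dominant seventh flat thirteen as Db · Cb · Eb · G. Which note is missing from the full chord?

Eb dominant seventh flat thirteen = Eb, G, Bb, Db, Cb. The voicing lacks the 5th (perfect 5th), Bb.

Bb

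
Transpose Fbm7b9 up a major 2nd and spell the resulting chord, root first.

G♭ B𝄫 D♭ F♭ A𝄫

A major 2nd up from F♭ is G♭, so the new chord is G♭ minor seventh flat nine.
Root: G♭
Minor 3rd (3rd): B𝄫
Perfect 5th (5th): D♭
Minor 7th (7th): F♭
Minor 9th (9th): A𝄫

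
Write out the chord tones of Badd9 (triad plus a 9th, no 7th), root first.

Badd9 is an added-ninth built on B.
Root: B
Major 3rd (3rd): D♯
Perfect 5th (5th): F♯
Major 9th (9th): C♯

B D♯ F♯ C♯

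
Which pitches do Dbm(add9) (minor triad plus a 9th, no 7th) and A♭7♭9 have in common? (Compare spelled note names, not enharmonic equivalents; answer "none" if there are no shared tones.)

A♭ E♭

Dbm(add9) = D♭, F♭, A♭, E♭.
A♭7♭9 = A♭, C, E♭, G♭, B𝄫.
Shared: A♭, E♭.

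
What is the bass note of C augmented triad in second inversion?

G-sharp

C augmented triad = C–E–G-sharp. Second inversion → fifth in the bass = G-sharp.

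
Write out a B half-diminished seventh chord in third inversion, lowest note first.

A B D F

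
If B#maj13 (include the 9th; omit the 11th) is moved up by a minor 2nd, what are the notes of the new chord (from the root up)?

C#, E#, G#, B#, D#, A#

B# up a minor 2nd → C#. New chord: C# major thirteenth.
Root: C#
Major 3rd (3rd): E#
Perfect 5th (5th): G#
Major 7th (7th): B#
Major 9th (9th): D#
Major 13th (13th): A#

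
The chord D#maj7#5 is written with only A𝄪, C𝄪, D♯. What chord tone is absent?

The full D#maj7#5 chord is D♯, F𝄪, A𝄪, C𝄪.
Comparing with the voicing, the major 3rd (3rd) — F𝄪 — is absent.

F𝄪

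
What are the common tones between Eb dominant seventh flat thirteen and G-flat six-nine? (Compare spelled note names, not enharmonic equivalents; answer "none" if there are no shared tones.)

Eb dominant seventh flat thirteen: E-flat G B-flat D-flat C-flat
G-flat six-nine: G-flat B-flat D-flat E-flat A-flat
Common to both → E-flat, B-flat, D-flat.

E-flat – B-flat – D-flat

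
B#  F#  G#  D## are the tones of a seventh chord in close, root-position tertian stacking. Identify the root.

Stacking in thirds gives G# – B# – D## – F#, so G# is the root — G# augmented seventh.

G#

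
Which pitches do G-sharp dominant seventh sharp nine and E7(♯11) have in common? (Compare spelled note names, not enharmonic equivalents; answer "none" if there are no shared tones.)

G#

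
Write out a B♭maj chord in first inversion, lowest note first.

D  F  Bb

B♭maj = Bb–D–F; first inversion → third (D) lowest.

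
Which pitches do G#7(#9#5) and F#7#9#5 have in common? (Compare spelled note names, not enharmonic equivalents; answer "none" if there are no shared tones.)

G#7(#9#5) = G#, B#, D##, F#, A##.
F#7#9#5 = F#, A#, C##, E, G##.
Shared: F#.

F#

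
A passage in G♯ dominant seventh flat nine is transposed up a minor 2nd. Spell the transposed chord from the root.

A, C#, E, G, Bb

A minor 2nd up from G# is A, so the new chord is A dominant seventh flat nine.
root → A
3rd (major 3rd) → C#
5th (perfect 5th) → E
7th (minor 7th) → G
9th (minor 9th) → Bb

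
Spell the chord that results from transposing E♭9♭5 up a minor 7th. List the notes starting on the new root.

Db F Abb Cb Eb

Transposed root: Eb → Db (minor 7th up). So we spell Db dominant ninth flat five:
Db — root
F — major 3rd
Abb — diminished 5th
Cb — minor 7th
Eb — major 9th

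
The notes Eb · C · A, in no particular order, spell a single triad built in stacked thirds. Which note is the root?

A

Stacking in thirds gives A – C – Eb, so A is the root — A diminished triad.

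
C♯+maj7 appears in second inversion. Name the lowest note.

C♯+maj7 = C#–E#–G##–B#. Second inversion → fifth in the bass = G##.

G##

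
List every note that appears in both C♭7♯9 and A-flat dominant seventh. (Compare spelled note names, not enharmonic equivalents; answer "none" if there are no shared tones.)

E♭ G♭

C♭7♯9: C♭ E♭ G♭ B𝄫 D
A-flat dominant seventh: A♭ C E♭ G♭
Common to both → E♭, G♭.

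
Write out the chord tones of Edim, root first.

E, G, B♭

Edim is a diminished triad built on E.
Root: E
Minor 3rd (3rd): G
Diminished 5th (5th): B♭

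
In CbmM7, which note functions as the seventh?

CbmM7 is built on Cb; its 7th is a major 7th above the root.
A seventh above C uses the letter B, and the major 7th above Cb is Bb.

Bb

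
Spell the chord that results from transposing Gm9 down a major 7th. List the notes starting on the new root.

A major 7th down from G is Ab, so the new chord is Ab minor ninth.
root → Ab
3rd (minor 3rd) → Cb
5th (perfect 5th) → Eb
7th (minor 7th) → Gb
9th (major 9th) → Bb

Ab  Cb  Eb  Gb  Bb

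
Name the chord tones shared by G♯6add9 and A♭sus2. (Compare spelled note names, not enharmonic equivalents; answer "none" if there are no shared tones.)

none

G♯6add9 = G#, B#, D#, E#, A#.
A♭sus2 = Ab, Bb, Eb.
Shared: none.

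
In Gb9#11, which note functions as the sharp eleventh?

Gb9#11 is built on Gb; its 11th is an augmented 11th above the root.
A fourth above G uses the letter C, and the augmented 11th above Gb is C.

C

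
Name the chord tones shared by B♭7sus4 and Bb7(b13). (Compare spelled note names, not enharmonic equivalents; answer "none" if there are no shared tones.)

B♭7sus4: B♭ E♭ F A♭
Bb7(b13): B♭ D F A♭ G♭
Common to both → B♭, F, A♭.

B♭ – F – A♭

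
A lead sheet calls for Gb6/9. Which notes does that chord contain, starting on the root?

Root Gb, quality six-nine:
- root: Gb
- major 3rd: Bb
- perfect 5th: Db
- major 6th: Eb
- major 9th: Ab

Gb – Bb – Db – Eb – Ab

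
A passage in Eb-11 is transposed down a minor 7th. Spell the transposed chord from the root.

Eb down a minor 7th → F. New chord: F minor eleventh.
Root: F
Minor 3rd (3rd): Ab
Perfect 5th (5th): C
Minor 7th (7th): Eb
Major 9th (9th): G
Perfect 11th (11th): Bb

F, Ab, C, Eb, G, Bb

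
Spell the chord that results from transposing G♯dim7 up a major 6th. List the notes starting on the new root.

A major 6th up from G♯ is E♯, so the new chord is E♯ diminished seventh.
Root: E♯
Minor 3rd (3rd): G♯
Diminished 5th (5th): B
Diminished 7th (7th): D

E♯ – G♯ – B – D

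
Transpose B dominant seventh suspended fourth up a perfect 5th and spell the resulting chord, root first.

Transposed root: B → F# (perfect 5th up). So we spell F# dominant seventh suspended fourth:
root → F#
4th (perfect 4th) → B
5th (perfect 5th) → C#
7th (minor 7th) → E

F# – B – C# – E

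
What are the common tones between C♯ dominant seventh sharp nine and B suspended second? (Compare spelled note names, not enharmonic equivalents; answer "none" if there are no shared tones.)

C-sharp  B

C♯ dominant seventh sharp nine = C-sharp, E-sharp, G-sharp, B, D-double-sharp.
B suspended second = B, C-sharp, F-sharp.
Shared: C-sharp, B.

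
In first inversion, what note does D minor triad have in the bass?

F

D minor triad = D–F–A. First inversion → third in the bass = F.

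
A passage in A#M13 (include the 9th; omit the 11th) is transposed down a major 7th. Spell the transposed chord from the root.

A# down a major 7th → B. New chord: B major thirteenth.
root → B
3rd (major 3rd) → D#
5th (perfect 5th) → F#
7th (major 7th) → A#
9th (major 9th) → C#
13th (major 13th) → G#

B, D#, F#, A#, C#, G#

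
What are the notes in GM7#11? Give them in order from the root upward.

G – B – D – F# – C#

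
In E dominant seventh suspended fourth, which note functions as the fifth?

Root of E dominant seventh suspended fourth = E. The 5th is a perfect 5th: E up a perfect 5th → B.

B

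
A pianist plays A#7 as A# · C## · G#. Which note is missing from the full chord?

E#

The full A#7 chord is A#, C##, E#, G#.
Comparing with the voicing, the perfect 5th (5th) — E# — is absent.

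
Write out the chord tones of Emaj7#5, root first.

E, G#, B#, D#

Emaj7#5: augmented major seventh on E.
root → E
3rd (major 3rd) → G#
5th (augmented 5th) → B#
7th (major 7th) → D#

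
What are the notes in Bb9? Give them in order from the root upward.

Bb – D – F – Ab – C

Bb9: dominant ninth on Bb.
Bb — root
D — major 3rd
F — perfect 5th
Ab — minor 7th
C — major 9th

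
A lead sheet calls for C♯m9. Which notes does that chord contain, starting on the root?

C♯m9 is a minor ninth built on C#.
root → C#
3rd (minor 3rd) → E
5th (perfect 5th) → G#
7th (minor 7th) → B
9th (major 9th) → D#

C# E G# B D#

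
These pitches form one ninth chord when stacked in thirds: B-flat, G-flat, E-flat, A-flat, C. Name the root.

Arranged so that each adjacent pair is a third by letter name: A-flat – C – E-flat – G-flat – B-flat.
The bottom of that stack, A-flat, is the root (this is A-flat dominant ninth).

A-flat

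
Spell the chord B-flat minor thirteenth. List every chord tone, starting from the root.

Bb Db F Ab C Eb G

Root Bb, quality minor thirteenth:
- root: Bb
- minor 3rd: Db
- perfect 5th: F
- minor 7th: Ab
- major 9th: C
- perfect 11th: Eb
- major 13th: G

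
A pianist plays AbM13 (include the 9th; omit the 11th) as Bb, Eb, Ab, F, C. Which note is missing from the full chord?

The full AbM13 chord is Ab, C, Eb, G, Bb, F.
Comparing with the voicing, the major 7th (7th) — G — is absent.

G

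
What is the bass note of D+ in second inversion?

A♯

D+ in root position is D–F♯–A♯.
Second inversion places the fifth in the bass, which is A♯.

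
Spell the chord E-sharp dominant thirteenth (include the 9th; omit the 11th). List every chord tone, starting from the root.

E#  G##  B#  D#  F##  C##

E-sharp dominant thirteenth is a dominant thirteenth built on E#.
- root: E#
- major 3rd: G##
- perfect 5th: B#
- minor 7th: D#
- major 9th: F##
- major 13th: C##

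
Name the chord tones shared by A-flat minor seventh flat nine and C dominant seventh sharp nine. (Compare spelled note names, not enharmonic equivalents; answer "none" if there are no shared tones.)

A-flat minor seventh flat nine: A-flat C-flat E-flat G-flat B-double-flat
C dominant seventh sharp nine: C E G B-flat D-sharp
Common to both → none.

none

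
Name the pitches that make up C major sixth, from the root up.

C, E, G, A

C major sixth is a major sixth built on C.
C — root
E — major 3rd
G — perfect 5th
A — major 6th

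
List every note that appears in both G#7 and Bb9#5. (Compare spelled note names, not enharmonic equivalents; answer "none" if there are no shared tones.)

F♯

G#7: G♯ B♯ D♯ F♯
Bb9#5: B♭ D F♯ A♭ C
Common to both → F♯.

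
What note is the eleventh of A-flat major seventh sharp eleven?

D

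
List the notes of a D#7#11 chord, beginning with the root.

D#7#11 is a dominant seventh sharp eleven built on D#.
D# — root
F## — major 3rd
A# — perfect 5th
C# — minor 7th
G## — augmented 11th

D#  F##  A#  C#  G##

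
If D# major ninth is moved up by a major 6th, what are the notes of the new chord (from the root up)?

D-sharp up a major 6th → B-sharp. New chord: B-sharp major ninth.
root → B-sharp
3rd (major 3rd) → D-double-sharp
5th (perfect 5th) → F-double-sharp
7th (major 7th) → A-double-sharp
9th (major 9th) → C-double-sharp

B-sharp  D-double-sharp  F-double-sharp  A-double-sharp  C-double-sharp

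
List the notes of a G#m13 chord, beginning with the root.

G♯ B D♯ F♯ A♯ C♯ E♯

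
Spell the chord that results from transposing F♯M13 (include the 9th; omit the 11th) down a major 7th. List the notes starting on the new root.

F# down a major 7th → G. New chord: G major thirteenth.
G — root
B — major 3rd
D — perfect 5th
F# — major 7th
A — major 9th
E — major 13th

G, B, D, F#, A, E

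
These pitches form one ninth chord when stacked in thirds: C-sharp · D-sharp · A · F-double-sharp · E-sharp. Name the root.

D-sharp

Stacking in thirds gives D-sharp – F-double-sharp – A – C-sharp – E-sharp, so D-sharp is the root — D-sharp dominant ninth flat five.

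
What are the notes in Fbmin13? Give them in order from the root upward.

Root F♭, quality minor thirteenth:
- root: F♭
- minor 3rd: A𝄫
- perfect 5th: C♭
- minor 7th: E𝄫
- major 9th: G♭
- perfect 11th: B𝄫
- major 13th: D♭

F♭ A𝄫 C♭ E𝄫 G♭ B𝄫 D♭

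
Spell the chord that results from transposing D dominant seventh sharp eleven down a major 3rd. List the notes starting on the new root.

B-flat – D – F – A-flat – E

D down a major 3rd → B-flat. New chord: B-flat dominant seventh sharp eleven.
root → B-flat
3rd (major 3rd) → D
5th (perfect 5th) → F
7th (minor 7th) → A-flat
11th (augmented 11th) → E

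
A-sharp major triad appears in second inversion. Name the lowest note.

A-sharp major triad = A♯–C𝄪–E♯. Second inversion → fifth in the bass = E♯.

E♯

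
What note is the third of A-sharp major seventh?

A-sharp major seventh is built on A-sharp; its 3rd is a major 3rd above the root.
A third above A uses the letter C, and the major 3rd above A-sharp is C-double-sharp.

C-double-sharp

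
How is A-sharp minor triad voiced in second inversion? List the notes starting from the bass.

E-sharp A-sharp C-sharp

A-sharp minor triad = A-sharp–C-sharp–E-sharp; second inversion → fifth (E-sharp) lowest.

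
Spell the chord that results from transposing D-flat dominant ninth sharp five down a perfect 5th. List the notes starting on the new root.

Gb Bb D Fb Ab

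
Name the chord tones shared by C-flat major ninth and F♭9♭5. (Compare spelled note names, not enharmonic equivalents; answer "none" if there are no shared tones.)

Gb

C-flat major ninth: Cb Eb Gb Bb Db
F♭9♭5: Fb Ab Cbb Ebb Gb
Common to both → Gb.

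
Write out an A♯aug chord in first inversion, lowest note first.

C##, E##, A#

A♯aug = A#–C##–E##; first inversion → third (C##) lowest.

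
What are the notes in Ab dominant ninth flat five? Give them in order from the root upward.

A-flat C E-double-flat G-flat B-flat

Ab dominant ninth flat five: dominant ninth flat five on A-flat.
A-flat — root
C — major 3rd
E-double-flat — diminished 5th
G-flat — minor 7th
B-flat — major 9th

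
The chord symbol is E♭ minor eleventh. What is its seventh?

D♭

Root of E♭ minor eleventh = E♭. The 7th is a minor 7th: E♭ up a minor 7th → D♭.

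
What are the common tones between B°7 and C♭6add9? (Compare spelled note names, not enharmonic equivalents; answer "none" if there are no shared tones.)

B°7 = B, D, F, Ab.
C♭6add9 = Cb, Eb, Gb, Ab, Db.
Shared: Ab.

Ab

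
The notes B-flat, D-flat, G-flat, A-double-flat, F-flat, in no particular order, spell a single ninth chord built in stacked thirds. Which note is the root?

G-flat

Arranged so that each adjacent pair is a third by letter name: G-flat – B-flat – D-flat – F-flat – A-double-flat.
The bottom of that stack, G-flat, is the root (this is G-flat dominant seventh flat nine).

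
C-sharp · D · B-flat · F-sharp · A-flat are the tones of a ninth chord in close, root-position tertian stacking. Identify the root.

Stacking in thirds gives B-flat – D – F-sharp – A-flat – C-sharp, so B-flat is the root — B-flat dominant seventh sharp nine sharp five.

B-flat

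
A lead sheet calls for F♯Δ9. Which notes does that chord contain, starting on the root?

F♯, A♯, C♯, E♯, G♯

Root F♯, quality major ninth:
Root: F♯
Major 3rd (3rd): A♯
Perfect 5th (5th): C♯
Major 7th (7th): E♯
Major 9th (9th): G♯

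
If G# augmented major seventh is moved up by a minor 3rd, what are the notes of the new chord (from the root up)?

B  D-sharp  F-double-sharp  A-sharp

A minor 3rd up from G-sharp is B, so the new chord is B augmented major seventh.
- root: B
- major 3rd: D-sharp
- augmented 5th: F-double-sharp
- major 7th: A-sharp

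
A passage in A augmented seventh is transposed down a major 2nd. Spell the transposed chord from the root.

G – B – D-sharp – F

A down a major 2nd → G. New chord: G augmented seventh.
G — root
B — major 3rd
D-sharp — augmented 5th
F — minor 7th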